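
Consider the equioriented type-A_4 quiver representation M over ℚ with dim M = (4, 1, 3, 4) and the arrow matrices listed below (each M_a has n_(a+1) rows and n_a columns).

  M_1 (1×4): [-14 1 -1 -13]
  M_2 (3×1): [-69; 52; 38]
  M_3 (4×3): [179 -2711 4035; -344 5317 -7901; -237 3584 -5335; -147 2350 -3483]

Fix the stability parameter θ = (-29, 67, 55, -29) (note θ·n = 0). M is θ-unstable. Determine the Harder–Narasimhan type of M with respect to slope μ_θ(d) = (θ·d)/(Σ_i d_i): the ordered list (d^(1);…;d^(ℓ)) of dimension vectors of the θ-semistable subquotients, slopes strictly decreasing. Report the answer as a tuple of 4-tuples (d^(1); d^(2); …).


Barcode: M ≅ I[1,1]^3, I[1,4], I[3,4]^2, I[4,4]. HN layers by μ_θ (3 steps, strictly decreasing):
  μ^(1)=31; μ^(2)=13; μ^(3)=-29

((0, 1, 1, 1); (0, 0, 2, 2); (4, 0, 0, 1))


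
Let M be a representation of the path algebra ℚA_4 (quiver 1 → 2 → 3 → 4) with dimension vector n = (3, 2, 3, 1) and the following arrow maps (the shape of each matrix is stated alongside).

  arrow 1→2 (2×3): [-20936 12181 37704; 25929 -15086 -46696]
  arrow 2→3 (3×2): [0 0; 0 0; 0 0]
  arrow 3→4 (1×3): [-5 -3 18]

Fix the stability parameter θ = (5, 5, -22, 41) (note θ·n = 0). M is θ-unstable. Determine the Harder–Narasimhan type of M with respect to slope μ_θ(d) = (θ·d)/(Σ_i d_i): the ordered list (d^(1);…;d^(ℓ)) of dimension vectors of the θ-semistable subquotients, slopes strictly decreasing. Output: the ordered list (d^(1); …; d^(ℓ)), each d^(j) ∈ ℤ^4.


Via rank(M_{q-1}∘⋯∘M_p): M ≅ I[1,1], I[1,2]^2, I[3,3]^2, I[3,4].
μ_θ-semistable layers: μ^(1)=41; μ^(2)=5; μ^(3)=-22

((0, 0, 0, 1); (3, 2, 0, 0); (0, 0, 3, 0))


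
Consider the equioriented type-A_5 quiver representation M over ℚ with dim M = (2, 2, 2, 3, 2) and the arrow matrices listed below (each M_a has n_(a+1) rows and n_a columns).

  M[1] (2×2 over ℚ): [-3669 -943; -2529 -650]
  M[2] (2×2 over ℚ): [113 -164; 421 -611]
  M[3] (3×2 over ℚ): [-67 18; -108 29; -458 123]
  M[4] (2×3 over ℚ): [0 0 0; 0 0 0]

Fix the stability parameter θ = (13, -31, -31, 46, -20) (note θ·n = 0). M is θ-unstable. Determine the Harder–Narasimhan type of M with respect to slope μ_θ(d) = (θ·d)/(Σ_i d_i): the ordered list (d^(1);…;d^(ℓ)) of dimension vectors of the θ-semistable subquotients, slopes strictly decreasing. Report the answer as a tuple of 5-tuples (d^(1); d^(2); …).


Barcode: M ≅ I[1,4]^2, I[4,4], I[5,5]^2. HN layers by μ_θ (3 steps, strictly decreasing):
  μ^(1)=46; μ^(2)=-49/3; μ^(3)=-20

((0, 0, 0, 3, 0); (2, 2, 2, 0, 0); (0, 0, 0, 0, 2))


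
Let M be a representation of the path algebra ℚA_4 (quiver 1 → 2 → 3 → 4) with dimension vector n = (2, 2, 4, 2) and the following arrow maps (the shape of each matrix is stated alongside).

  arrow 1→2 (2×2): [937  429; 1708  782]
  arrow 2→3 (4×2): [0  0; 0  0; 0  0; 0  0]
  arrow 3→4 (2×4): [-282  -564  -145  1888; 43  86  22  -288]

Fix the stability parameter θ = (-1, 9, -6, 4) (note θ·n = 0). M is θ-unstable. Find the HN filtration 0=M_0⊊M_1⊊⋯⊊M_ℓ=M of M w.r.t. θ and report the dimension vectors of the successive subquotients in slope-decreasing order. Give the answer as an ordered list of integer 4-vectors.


Via rank(M_{q-1}∘⋯∘M_p): M ≅ I[1,2]^2, I[3,3]^2, I[3,4]^2.
μ_θ-semistable layers: μ^(1)=9; μ^(2)=4; μ^(3)=-1; μ^(4)=-6

((0, 2, 0, 0); (0, 0, 0, 2); (2, 0, 0, 0); (0, 0, 4, 0))


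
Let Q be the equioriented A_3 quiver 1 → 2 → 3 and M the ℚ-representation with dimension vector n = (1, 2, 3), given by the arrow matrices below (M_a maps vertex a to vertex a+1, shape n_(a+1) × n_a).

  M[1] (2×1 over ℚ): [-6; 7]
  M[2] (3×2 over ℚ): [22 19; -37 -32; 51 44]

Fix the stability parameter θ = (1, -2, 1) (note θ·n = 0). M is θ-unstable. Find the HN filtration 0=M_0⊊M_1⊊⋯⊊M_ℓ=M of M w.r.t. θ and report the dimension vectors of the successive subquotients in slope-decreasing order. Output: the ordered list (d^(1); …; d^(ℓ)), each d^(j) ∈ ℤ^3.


Via rank(M_{q-1}∘⋯∘M_p): M ≅ I[1,3], I[2,3], I[3,3].
μ_θ-semistable layers: μ^(1)=1; μ^(2)=-1/2; μ^(3)=-2

((0, 0, 3); (1, 1, 0); (0, 1, 0))


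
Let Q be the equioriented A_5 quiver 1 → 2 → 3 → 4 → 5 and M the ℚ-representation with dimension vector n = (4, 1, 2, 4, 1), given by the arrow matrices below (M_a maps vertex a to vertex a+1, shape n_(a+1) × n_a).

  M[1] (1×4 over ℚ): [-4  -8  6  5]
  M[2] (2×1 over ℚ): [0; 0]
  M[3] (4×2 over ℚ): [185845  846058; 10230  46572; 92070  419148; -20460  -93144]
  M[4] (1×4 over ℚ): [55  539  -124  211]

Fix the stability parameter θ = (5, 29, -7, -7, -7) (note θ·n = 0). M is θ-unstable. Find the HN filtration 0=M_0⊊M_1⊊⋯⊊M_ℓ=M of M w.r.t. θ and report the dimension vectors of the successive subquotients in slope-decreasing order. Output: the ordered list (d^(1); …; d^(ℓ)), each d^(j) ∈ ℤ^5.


Via rank(M_{q-1}∘⋯∘M_p): M ≅ I[1,1]^3, I[1,2], I[3,3], I[3,5], I[4,4]^3.
μ_θ-semistable layers: μ^(1)=29; μ^(2)=5; μ^(3)=-7

((0, 1, 0, 0, 0); (4, 0, 0, 0, 0); (0, 0, 2, 4, 1))


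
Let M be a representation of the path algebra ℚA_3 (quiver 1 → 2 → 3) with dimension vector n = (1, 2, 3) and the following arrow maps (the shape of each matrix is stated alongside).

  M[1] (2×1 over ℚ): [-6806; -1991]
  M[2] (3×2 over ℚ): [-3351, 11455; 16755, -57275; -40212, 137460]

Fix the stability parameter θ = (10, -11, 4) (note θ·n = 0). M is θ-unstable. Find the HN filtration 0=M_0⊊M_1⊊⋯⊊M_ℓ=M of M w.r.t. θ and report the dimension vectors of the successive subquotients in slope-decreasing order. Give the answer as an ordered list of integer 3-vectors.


Barcode: M ≅ I[1,3], I[2,2], I[3,3]^2. HN layers by μ_θ (3 steps, strictly decreasing):
  μ^(1)=4; μ^(2)=-1/2; μ^(3)=-11

((0, 0, 3); (1, 1, 0); (0, 1, 0))


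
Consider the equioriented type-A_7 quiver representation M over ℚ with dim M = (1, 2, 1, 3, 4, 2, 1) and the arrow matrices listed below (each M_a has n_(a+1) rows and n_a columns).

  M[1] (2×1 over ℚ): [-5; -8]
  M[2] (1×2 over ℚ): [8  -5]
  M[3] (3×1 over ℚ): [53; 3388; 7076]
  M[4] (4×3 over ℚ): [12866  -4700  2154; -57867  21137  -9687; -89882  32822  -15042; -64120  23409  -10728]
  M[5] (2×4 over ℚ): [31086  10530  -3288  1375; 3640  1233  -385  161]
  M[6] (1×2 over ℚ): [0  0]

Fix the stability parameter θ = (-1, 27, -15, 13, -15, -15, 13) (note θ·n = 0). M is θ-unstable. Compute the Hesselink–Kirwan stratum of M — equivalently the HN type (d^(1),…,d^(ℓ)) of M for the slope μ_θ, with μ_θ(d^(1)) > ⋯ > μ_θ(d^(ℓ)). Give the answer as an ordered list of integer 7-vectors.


Barcode: M ≅ I[1,2], I[2,6], I[4,4], I[4,6], I[5,5]^2, I[7,7]. HN layers by μ_θ (5 steps, strictly decreasing):
  μ^(1)=27; μ^(2)=13; μ^(3)=-1; μ^(4)=-17/3; μ^(5)=-15

((0, 1, 0, 0, 0, 0, 0); (0, 0, 0, 1, 0, 0, 1); (1, 1, 1, 1, 1, 1, 0); (0, 0, 0, 1, 1, 1, 0); (0, 0, 0, 0, 2, 0, 0))


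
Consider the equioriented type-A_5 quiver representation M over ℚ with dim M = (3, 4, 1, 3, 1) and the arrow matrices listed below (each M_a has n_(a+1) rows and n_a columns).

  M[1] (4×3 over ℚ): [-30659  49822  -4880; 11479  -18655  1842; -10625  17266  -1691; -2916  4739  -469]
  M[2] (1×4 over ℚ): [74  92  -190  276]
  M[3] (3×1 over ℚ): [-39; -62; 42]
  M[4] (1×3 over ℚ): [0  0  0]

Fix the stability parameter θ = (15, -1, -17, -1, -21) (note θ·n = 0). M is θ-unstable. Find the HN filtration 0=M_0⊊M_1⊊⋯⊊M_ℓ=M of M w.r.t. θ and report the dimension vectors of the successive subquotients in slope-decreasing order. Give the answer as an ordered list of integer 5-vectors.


Interval decomposition of M: I[1,2]^2, I[1,4], I[2,2], I[4,4]^2, I[5,5].
HN type (ℓ=3): μ^(1)=7; μ^(2)=-1; μ^(3)=-21

((2, 2, 0, 0, 0); (1, 2, 1, 3, 0); (0, 0, 0, 0, 1))


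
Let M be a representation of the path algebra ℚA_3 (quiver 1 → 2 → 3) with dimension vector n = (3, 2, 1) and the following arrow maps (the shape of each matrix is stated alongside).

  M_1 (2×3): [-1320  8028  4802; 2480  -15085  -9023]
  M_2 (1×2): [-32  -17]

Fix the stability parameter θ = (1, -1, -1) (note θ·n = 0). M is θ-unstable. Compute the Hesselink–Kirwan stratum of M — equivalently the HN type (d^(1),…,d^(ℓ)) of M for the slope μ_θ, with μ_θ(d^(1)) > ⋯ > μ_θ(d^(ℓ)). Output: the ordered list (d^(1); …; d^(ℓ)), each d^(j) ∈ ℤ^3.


Via rank(M_{q-1}∘⋯∘M_p): M ≅ I[1,1], I[1,2], I[1,3].
μ_θ-semistable layers: μ^(1)=1; μ^(2)=0; μ^(3)=-1/3

((1, 0, 0); (1, 1, 0); (1, 1, 1))


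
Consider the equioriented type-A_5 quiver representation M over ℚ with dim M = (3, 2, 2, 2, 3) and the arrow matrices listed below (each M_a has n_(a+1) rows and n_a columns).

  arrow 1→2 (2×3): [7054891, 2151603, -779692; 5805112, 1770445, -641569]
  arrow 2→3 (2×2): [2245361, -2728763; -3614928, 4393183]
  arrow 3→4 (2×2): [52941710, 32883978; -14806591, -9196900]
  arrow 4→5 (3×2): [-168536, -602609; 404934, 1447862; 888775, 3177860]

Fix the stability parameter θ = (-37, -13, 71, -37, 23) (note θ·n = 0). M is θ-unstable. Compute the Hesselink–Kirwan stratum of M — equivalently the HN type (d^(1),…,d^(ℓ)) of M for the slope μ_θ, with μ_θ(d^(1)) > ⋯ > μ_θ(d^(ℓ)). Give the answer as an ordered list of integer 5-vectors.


Barcode: M ≅ I[1,1], I[1,5]^2, I[5,5]. HN layers by μ_θ (4 steps, strictly decreasing):
  μ^(1)=23; μ^(2)=17; μ^(3)=-13; μ^(4)=-37

((0, 0, 0, 0, 3); (0, 0, 2, 2, 0); (0, 2, 0, 0, 0); (3, 0, 0, 0, 0))


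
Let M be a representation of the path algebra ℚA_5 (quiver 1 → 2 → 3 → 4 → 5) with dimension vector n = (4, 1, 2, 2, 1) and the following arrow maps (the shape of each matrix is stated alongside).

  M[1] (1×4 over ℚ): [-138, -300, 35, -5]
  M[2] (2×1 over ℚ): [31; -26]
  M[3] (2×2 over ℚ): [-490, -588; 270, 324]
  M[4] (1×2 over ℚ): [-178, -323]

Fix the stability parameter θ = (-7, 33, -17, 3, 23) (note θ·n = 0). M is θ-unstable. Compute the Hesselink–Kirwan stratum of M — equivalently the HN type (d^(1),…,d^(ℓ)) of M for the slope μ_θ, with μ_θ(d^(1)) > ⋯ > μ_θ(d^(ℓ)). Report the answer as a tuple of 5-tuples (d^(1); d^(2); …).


Barcode: M ≅ I[1,1]^3, I[1,5], I[3,3], I[4,4]. HN layers by μ_θ (5 steps, strictly decreasing):
  μ^(1)=23; μ^(2)=19/3; μ^(3)=3; μ^(4)=-7; μ^(5)=-17

((0, 0, 0, 0, 1); (0, 1, 1, 1, 0); (0, 0, 0, 1, 0); (4, 0, 0, 0, 0); (0, 0, 1, 0, 0))


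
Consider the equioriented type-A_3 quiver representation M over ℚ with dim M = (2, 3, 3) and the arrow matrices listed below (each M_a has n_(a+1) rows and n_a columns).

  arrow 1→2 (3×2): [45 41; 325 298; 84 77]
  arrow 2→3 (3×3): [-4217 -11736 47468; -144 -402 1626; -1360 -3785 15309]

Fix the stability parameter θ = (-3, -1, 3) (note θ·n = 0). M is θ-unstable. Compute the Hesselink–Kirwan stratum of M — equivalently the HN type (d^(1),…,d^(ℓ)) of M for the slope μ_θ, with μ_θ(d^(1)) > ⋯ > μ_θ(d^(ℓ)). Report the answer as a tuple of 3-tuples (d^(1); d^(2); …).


Barcode: M ≅ I[1,2], I[1,3], I[2,3], I[3,3]. HN layers by μ_θ (3 steps, strictly decreasing):
  μ^(1)=3; μ^(2)=-1; μ^(3)=-3

((0, 0, 3); (0, 3, 0); (2, 0, 0))


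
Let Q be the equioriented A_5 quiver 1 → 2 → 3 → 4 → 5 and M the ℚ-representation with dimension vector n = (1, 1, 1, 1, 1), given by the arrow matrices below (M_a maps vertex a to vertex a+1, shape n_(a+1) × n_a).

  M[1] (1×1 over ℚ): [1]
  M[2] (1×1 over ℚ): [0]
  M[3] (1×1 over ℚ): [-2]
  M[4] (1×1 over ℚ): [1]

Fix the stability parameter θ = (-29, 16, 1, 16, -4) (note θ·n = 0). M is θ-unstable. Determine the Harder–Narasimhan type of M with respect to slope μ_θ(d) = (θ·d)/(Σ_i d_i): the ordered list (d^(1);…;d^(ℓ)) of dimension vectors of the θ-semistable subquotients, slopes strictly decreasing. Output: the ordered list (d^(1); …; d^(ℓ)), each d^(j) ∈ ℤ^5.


Barcode: M ≅ I[1,2], I[3,5]. HN layers by μ_θ (4 steps, strictly decreasing):
  μ^(1)=16; μ^(2)=6; μ^(3)=1; μ^(4)=-29

((0, 1, 0, 0, 0); (0, 0, 0, 1, 1); (0, 0, 1, 0, 0); (1, 0, 0, 0, 0))


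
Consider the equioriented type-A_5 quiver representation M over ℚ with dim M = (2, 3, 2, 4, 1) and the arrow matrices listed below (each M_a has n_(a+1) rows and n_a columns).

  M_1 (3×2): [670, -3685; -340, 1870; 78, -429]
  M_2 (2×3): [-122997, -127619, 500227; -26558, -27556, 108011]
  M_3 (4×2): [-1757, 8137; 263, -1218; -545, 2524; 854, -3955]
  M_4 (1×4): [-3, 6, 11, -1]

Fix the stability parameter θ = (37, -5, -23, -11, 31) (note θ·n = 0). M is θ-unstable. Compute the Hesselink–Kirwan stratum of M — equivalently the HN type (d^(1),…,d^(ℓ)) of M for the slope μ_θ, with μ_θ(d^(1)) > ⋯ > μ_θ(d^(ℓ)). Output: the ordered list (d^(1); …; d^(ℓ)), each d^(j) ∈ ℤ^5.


Interval decomposition of M: I[1,1], I[1,4], I[2,2], I[2,4], I[4,4], I[4,5].
HN type (ℓ=6): μ^(1)=37; μ^(2)=31; μ^(3)=-1/2; μ^(4)=-5; μ^(5)=-11; μ^(6)=-14

((1, 0, 0, 0, 0); (0, 0, 0, 0, 1); (1, 1, 1, 1, 0); (0, 1, 0, 0, 0); (0, 0, 0, 3, 0); (0, 1, 1, 0, 0))


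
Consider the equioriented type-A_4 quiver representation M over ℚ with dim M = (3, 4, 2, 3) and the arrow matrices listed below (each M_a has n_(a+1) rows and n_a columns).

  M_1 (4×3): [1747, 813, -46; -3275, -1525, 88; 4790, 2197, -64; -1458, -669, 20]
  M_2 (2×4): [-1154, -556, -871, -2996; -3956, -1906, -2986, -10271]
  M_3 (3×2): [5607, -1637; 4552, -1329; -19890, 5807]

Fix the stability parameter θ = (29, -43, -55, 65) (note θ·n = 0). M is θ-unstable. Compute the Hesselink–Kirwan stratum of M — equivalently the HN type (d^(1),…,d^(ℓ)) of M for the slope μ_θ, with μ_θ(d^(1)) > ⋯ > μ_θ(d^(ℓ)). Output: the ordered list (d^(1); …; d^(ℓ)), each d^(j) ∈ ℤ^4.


Barcode: M ≅ I[1,2]^2, I[1,4], I[2,4], I[4,4]. HN layers by μ_θ (4 steps, strictly decreasing):
  μ^(1)=65; μ^(2)=-7; μ^(3)=-23; μ^(4)=-49

((0, 0, 0, 3); (2, 2, 0, 0); (1, 1, 1, 0); (0, 1, 1, 0))


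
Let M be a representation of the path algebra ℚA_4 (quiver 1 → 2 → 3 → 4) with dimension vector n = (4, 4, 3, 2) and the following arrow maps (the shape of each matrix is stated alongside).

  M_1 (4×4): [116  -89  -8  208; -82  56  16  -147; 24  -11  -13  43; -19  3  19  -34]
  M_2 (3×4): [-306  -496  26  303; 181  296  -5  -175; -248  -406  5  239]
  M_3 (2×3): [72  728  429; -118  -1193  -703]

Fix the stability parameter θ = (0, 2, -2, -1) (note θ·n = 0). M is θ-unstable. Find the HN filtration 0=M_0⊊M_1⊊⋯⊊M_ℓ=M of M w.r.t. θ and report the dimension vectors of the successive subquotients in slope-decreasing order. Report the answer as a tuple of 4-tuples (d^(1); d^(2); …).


Via rank(M_{q-1}∘⋯∘M_p): M ≅ I[1,2], I[1,3], I[1,4]^2.
μ_θ-semistable layers: μ^(1)=2; μ^(2)=0; μ^(3)=-1/4

((0, 1, 0, 0); (2, 1, 1, 0); (2, 2, 2, 2))


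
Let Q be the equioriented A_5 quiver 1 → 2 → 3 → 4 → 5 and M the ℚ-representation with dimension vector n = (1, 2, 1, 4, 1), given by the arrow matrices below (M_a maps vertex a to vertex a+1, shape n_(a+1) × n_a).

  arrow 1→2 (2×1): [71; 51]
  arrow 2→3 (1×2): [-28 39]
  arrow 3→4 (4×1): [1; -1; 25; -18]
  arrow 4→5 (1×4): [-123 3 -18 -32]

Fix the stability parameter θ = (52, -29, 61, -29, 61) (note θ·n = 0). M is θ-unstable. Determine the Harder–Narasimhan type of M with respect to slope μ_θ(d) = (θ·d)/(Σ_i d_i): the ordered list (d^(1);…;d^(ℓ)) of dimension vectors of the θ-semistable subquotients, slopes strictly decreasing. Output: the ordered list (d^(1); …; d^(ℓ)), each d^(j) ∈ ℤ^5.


Barcode: M ≅ I[1,4], I[2,2], I[4,4]^2, I[4,5]. HN layers by μ_θ (4 steps, strictly decreasing):
  μ^(1)=61; μ^(2)=16; μ^(3)=23/2; μ^(4)=-29

((0, 0, 0, 0, 1); (0, 0, 1, 1, 0); (1, 1, 0, 0, 0); (0, 1, 0, 3, 0))


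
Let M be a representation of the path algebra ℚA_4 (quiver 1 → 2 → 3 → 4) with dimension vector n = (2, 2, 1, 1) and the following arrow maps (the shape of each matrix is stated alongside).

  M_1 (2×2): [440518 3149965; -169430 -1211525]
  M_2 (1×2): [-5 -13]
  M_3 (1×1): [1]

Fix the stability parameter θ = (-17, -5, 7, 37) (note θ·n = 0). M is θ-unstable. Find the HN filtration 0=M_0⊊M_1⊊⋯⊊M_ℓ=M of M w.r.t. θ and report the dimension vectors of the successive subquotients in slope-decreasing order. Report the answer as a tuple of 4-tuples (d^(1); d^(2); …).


Barcode: M ≅ I[1,1], I[1,2], I[2,4]. HN layers by μ_θ (4 steps, strictly decreasing):
  μ^(1)=37; μ^(2)=7; μ^(3)=-5; μ^(4)=-17

((0, 0, 0, 1); (0, 0, 1, 0); (0, 2, 0, 0); (2, 0, 0, 0))


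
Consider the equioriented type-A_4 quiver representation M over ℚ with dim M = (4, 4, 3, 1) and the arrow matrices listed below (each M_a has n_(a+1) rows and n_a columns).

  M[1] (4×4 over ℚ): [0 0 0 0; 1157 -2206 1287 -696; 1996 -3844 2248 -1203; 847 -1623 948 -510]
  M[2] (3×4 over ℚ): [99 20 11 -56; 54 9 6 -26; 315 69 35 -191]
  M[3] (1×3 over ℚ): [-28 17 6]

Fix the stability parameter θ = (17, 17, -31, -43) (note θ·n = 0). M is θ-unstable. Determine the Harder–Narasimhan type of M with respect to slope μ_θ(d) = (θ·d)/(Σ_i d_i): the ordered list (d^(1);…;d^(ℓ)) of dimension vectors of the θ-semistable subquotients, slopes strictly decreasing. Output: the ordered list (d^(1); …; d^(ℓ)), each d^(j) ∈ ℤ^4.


Barcode: M ≅ I[1,1], I[1,3]^2, I[1,4], I[2,2]. HN layers by μ_θ (3 steps, strictly decreasing):
  μ^(1)=17; μ^(2)=1; μ^(3)=-10

((1, 1, 0, 0); (2, 2, 2, 0); (1, 1, 1, 1))


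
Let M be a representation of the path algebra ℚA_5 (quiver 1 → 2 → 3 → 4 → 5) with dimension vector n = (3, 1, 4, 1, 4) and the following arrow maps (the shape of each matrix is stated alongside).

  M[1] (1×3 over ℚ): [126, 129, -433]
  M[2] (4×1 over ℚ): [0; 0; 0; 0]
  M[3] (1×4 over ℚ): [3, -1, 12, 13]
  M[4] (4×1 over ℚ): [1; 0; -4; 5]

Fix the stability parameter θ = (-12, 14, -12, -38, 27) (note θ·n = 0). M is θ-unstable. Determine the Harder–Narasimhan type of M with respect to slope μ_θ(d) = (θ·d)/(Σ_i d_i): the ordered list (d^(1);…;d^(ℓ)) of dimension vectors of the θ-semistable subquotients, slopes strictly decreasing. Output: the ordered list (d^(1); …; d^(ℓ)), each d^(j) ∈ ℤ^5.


Interval decomposition of M: I[1,1]^2, I[1,2], I[3,3]^3, I[3,5], I[5,5]^3.
HN type (ℓ=4): μ^(1)=27; μ^(2)=14; μ^(3)=-12; μ^(4)=-25

((0, 0, 0, 0, 4); (0, 1, 0, 0, 0); (3, 0, 3, 0, 0); (0, 0, 1, 1, 0))


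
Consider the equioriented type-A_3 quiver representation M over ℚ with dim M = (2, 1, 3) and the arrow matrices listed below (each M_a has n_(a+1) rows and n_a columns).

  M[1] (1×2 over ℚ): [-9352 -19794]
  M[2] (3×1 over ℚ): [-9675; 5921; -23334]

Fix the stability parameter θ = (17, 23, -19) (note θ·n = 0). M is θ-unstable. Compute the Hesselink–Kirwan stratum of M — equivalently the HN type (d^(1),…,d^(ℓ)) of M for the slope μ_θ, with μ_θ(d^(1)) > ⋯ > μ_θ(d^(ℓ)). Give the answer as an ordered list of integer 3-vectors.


Via rank(M_{q-1}∘⋯∘M_p): M ≅ I[1,1], I[1,3], I[3,3]^2.
μ_θ-semistable layers: μ^(1)=17; μ^(2)=7; μ^(3)=-19

((1, 0, 0); (1, 1, 1); (0, 0, 2))


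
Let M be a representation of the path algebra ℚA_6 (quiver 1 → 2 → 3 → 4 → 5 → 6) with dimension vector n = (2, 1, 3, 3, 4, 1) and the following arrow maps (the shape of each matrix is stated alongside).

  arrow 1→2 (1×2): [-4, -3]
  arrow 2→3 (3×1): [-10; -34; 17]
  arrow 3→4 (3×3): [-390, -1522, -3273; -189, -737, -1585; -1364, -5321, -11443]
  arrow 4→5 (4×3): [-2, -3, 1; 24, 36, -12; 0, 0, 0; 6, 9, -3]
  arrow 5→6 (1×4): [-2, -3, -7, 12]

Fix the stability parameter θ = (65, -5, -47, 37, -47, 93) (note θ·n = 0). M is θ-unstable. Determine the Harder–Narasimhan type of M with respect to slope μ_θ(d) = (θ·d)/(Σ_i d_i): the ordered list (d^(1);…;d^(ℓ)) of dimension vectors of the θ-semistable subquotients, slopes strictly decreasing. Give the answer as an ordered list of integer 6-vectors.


Interval decomposition of M: I[1,1], I[1,4], I[3,4], I[3,6], I[5,5]^3.
HN type (ℓ=6): μ^(1)=93; μ^(2)=65; μ^(3)=37; μ^(4)=13/3; μ^(5)=-5; μ^(6)=-47

((0, 0, 0, 0, 0, 1); (1, 0, 0, 0, 0, 0); (0, 0, 0, 2, 0, 0); (1, 1, 1, 0, 0, 0); (0, 0, 0, 1, 1, 0); (0, 0, 2, 0, 3, 0))


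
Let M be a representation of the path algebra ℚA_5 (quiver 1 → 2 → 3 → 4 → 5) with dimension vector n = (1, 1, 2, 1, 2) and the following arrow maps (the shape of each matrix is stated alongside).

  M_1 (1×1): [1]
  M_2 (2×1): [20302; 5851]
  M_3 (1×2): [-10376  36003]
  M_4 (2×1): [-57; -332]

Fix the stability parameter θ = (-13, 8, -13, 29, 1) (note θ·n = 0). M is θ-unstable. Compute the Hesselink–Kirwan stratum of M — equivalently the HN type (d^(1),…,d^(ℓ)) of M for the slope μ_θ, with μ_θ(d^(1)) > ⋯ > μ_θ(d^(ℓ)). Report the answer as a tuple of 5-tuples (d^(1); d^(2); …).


Barcode: M ≅ I[1,5], I[3,3], I[5,5]. HN layers by μ_θ (4 steps, strictly decreasing):
  μ^(1)=15; μ^(2)=1; μ^(3)=-5/2; μ^(4)=-13

((0, 0, 0, 1, 1); (0, 0, 0, 0, 1); (0, 1, 1, 0, 0); (1, 0, 1, 0, 0))


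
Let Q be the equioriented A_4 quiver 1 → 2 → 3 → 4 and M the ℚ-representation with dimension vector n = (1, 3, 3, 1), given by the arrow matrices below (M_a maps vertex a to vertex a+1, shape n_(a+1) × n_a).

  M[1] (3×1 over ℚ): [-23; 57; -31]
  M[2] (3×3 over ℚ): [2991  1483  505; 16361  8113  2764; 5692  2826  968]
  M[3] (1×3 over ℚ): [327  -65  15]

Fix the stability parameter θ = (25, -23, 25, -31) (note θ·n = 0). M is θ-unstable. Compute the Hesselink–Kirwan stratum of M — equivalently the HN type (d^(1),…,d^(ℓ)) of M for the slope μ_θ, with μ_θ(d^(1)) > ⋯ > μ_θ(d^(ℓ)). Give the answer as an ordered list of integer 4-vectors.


Interval decomposition of M: I[1,4], I[2,3]^2.
HN type (ℓ=3): μ^(1)=25; μ^(2)=-1; μ^(3)=-23

((0, 0, 2, 0); (1, 1, 1, 1); (0, 2, 0, 0))


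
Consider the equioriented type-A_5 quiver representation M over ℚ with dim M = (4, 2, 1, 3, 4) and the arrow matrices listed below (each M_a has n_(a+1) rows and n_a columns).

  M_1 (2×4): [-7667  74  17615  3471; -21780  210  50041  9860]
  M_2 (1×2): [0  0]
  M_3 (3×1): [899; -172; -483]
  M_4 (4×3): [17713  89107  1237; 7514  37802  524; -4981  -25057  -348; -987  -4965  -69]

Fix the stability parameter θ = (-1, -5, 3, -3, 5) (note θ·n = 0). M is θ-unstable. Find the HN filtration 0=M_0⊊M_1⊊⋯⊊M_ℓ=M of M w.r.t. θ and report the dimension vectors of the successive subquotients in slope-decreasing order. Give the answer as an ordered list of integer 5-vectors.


Via rank(M_{q-1}∘⋯∘M_p): M ≅ I[1,1]^2, I[1,2]^2, I[3,5], I[4,4], I[4,5], I[5,5]^2.
μ_θ-semistable layers: μ^(1)=5; μ^(2)=0; μ^(3)=-1; μ^(4)=-3

((0, 0, 0, 0, 4); (0, 0, 1, 1, 0); (2, 0, 0, 0, 0); (2, 2, 0, 2, 0))


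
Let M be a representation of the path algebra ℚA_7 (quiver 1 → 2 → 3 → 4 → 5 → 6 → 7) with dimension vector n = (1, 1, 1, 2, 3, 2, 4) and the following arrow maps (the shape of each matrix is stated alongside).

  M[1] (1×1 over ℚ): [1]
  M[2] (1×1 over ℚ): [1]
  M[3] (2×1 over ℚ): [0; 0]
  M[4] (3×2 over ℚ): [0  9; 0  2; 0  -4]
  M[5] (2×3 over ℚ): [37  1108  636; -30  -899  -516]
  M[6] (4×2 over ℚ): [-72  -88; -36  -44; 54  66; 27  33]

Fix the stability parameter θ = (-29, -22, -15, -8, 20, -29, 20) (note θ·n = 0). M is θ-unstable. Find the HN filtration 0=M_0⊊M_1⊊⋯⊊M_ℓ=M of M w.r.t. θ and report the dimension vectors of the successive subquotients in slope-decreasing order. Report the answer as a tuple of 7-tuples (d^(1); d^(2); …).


Barcode: M ≅ I[1,3], I[4,4], I[4,7], I[5,5], I[5,6], I[7,7]^3. HN layers by μ_θ (6 steps, strictly decreasing):
  μ^(1)=20; μ^(2)=-9/2; μ^(3)=-8; μ^(4)=-15; μ^(5)=-22; μ^(6)=-29

((0, 0, 0, 0, 1, 0, 4); (0, 0, 0, 0, 2, 2, 0); (0, 0, 0, 2, 0, 0, 0); (0, 0, 1, 0, 0, 0, 0); (0, 1, 0, 0, 0, 0, 0); (1, 0, 0, 0, 0, 0, 0))


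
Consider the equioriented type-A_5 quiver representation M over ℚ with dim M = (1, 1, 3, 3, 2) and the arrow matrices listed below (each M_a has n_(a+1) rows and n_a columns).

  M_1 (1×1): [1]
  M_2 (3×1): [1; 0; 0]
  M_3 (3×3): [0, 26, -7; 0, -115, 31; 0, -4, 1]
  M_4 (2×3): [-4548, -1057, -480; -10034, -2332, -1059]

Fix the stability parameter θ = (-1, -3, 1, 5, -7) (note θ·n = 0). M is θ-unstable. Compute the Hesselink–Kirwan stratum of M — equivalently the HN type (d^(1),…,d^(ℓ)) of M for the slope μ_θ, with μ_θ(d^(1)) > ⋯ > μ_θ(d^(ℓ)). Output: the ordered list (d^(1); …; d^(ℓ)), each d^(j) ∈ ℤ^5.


Interval decomposition of M: I[1,3], I[3,5]^2, I[4,4].
HN type (ℓ=4): μ^(1)=5; μ^(2)=1; μ^(3)=-1/3; μ^(4)=-2

((0, 0, 0, 1, 0); (0, 0, 1, 0, 0); (0, 0, 2, 2, 2); (1, 1, 0, 0, 0))


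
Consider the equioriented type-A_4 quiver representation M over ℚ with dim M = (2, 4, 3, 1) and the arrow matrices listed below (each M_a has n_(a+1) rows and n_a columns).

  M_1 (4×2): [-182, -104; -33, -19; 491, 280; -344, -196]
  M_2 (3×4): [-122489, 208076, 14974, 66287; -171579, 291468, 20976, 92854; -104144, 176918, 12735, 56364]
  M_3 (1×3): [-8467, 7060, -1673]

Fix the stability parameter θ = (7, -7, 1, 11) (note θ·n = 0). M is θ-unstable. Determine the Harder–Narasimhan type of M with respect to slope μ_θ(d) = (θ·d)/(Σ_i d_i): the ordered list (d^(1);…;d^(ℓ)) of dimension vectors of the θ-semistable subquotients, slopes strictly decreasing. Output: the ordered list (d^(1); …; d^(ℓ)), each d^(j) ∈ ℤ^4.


Interval decomposition of M: I[1,2], I[1,4], I[2,3]^2.
HN type (ℓ=4): μ^(1)=11; μ^(2)=1; μ^(3)=0; μ^(4)=-7

((0, 0, 0, 1); (0, 0, 3, 0); (2, 2, 0, 0); (0, 2, 0, 0))


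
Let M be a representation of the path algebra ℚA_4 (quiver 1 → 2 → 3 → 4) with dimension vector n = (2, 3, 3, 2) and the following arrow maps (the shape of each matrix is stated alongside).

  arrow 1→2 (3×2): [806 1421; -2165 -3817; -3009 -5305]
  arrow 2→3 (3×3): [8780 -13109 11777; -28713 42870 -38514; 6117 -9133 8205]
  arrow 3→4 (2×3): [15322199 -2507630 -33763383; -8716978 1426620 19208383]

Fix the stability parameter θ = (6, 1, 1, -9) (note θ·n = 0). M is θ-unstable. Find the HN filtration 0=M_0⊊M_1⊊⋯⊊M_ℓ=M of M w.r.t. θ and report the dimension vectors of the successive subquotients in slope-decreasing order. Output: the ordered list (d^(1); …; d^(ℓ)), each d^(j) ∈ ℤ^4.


Via rank(M_{q-1}∘⋯∘M_p): M ≅ I[1,2], I[1,4], I[2,4], I[3,3].
μ_θ-semistable layers: μ^(1)=7/2; μ^(2)=1; μ^(3)=-1/4; μ^(4)=-7/3

((1, 1, 0, 0); (0, 0, 1, 0); (1, 1, 1, 1); (0, 1, 1, 1))


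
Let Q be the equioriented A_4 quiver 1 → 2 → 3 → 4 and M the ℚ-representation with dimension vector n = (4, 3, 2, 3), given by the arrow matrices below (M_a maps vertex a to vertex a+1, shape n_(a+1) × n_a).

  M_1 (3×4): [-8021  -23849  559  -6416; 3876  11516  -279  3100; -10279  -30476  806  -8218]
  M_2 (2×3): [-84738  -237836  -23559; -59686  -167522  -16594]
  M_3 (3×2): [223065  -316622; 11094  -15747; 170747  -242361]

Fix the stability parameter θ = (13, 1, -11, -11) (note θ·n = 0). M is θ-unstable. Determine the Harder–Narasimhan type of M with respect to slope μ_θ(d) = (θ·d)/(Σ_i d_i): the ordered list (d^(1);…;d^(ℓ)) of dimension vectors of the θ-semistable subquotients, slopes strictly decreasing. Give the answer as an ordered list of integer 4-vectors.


Interval decomposition of M: I[1,1], I[1,2], I[1,4]^2, I[4,4].
HN type (ℓ=4): μ^(1)=13; μ^(2)=7; μ^(3)=-2; μ^(4)=-11

((1, 0, 0, 0); (1, 1, 0, 0); (2, 2, 2, 2); (0, 0, 0, 1))


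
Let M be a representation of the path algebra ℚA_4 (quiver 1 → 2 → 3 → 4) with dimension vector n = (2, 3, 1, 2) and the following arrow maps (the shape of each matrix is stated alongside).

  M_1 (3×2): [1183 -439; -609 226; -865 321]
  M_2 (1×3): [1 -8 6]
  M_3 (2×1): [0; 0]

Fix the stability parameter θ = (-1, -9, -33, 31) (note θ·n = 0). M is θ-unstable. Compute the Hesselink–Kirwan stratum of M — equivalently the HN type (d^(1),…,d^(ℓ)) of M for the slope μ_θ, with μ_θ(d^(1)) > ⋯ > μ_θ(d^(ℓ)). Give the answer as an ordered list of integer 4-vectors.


Barcode: M ≅ I[1,2], I[1,3], I[2,2], I[4,4]^2. HN layers by μ_θ (4 steps, strictly decreasing):
  μ^(1)=31; μ^(2)=-5; μ^(3)=-9; μ^(4)=-43/3

((0, 0, 0, 2); (1, 1, 0, 0); (0, 1, 0, 0); (1, 1, 1, 0))


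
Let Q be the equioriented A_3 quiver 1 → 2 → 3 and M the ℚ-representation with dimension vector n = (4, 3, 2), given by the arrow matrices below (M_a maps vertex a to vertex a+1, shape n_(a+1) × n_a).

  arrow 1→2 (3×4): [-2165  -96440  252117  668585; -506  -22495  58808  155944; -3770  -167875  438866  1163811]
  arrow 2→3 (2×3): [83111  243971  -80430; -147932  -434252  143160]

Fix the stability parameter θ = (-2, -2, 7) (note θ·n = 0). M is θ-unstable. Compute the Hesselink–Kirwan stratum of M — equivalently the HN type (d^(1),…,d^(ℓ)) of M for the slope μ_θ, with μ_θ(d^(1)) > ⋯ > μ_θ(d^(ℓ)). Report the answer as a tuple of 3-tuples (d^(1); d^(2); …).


Via rank(M_{q-1}∘⋯∘M_p): M ≅ I[1,1], I[1,2]^2, I[1,3], I[3,3].
μ_θ-semistable layers: μ^(1)=7; μ^(2)=-2

((0, 0, 2); (4, 3, 0))


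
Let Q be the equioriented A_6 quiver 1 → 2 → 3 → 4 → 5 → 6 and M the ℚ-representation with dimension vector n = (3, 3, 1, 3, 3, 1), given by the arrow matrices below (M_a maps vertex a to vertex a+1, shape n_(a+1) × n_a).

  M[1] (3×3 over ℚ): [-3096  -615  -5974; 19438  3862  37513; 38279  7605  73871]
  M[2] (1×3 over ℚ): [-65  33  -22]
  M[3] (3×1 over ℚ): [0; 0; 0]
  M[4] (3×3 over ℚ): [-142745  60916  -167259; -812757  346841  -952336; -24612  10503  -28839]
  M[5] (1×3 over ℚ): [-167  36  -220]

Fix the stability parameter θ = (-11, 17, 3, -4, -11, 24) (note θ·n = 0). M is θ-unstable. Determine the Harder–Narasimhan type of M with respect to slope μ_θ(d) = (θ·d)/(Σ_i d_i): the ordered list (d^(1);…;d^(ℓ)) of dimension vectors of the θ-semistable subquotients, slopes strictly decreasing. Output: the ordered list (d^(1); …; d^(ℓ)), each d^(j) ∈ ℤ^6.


Interval decomposition of M: I[1,2]^2, I[1,3], I[4,4], I[4,5], I[4,6], I[5,5].
HN type (ℓ=6): μ^(1)=24; μ^(2)=17; μ^(3)=10; μ^(4)=-4; μ^(5)=-15/2; μ^(6)=-11

((0, 0, 0, 0, 0, 1); (0, 2, 0, 0, 0, 0); (0, 1, 1, 0, 0, 0); (0, 0, 0, 1, 0, 0); (0, 0, 0, 2, 2, 0); (3, 0, 0, 0, 1, 0))


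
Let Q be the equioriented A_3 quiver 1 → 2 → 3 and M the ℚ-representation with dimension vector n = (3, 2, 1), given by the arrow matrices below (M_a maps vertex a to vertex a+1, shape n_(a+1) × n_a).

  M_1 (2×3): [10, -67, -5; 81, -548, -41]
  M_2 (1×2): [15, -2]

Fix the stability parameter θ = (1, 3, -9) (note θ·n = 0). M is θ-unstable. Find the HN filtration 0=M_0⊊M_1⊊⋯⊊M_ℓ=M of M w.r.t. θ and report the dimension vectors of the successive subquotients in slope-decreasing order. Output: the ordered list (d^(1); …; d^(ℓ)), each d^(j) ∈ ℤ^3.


Via rank(M_{q-1}∘⋯∘M_p): M ≅ I[1,1], I[1,2], I[1,3].
μ_θ-semistable layers: μ^(1)=3; μ^(2)=1; μ^(3)=-5/3

((0, 1, 0); (2, 0, 0); (1, 1, 1))


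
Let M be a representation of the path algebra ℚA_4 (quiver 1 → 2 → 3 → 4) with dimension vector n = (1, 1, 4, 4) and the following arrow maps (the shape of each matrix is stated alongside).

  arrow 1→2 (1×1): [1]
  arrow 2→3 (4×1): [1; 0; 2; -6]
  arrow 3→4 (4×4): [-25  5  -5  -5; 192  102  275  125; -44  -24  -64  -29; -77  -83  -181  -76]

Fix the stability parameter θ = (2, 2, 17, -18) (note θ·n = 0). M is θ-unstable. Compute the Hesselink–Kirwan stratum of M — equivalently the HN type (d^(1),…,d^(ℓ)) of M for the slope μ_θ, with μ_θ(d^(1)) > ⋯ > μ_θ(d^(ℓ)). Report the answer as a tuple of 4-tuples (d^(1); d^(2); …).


Interval decomposition of M: I[1,4], I[3,3], I[3,4]^2, I[4,4].
HN type (ℓ=4): μ^(1)=17; μ^(2)=3/4; μ^(3)=-1/2; μ^(4)=-18

((0, 0, 1, 0); (1, 1, 1, 1); (0, 0, 2, 2); (0, 0, 0, 1))


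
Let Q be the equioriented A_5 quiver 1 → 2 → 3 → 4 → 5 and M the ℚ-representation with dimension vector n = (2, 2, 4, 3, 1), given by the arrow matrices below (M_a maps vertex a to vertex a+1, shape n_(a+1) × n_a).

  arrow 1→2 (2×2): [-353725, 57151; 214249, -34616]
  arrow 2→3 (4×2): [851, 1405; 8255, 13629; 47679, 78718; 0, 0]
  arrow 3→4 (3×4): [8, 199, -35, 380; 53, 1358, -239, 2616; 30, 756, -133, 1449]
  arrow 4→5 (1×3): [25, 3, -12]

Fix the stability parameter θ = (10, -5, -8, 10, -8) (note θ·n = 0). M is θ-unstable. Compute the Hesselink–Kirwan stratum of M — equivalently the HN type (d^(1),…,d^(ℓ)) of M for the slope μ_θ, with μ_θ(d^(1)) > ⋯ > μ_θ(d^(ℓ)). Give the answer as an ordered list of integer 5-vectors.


Barcode: M ≅ I[1,4]^2, I[3,3], I[3,5]. HN layers by μ_θ (4 steps, strictly decreasing):
  μ^(1)=10; μ^(2)=1; μ^(3)=-1; μ^(4)=-8

((0, 0, 0, 2, 0); (0, 0, 0, 1, 1); (2, 2, 2, 0, 0); (0, 0, 2, 0, 0))


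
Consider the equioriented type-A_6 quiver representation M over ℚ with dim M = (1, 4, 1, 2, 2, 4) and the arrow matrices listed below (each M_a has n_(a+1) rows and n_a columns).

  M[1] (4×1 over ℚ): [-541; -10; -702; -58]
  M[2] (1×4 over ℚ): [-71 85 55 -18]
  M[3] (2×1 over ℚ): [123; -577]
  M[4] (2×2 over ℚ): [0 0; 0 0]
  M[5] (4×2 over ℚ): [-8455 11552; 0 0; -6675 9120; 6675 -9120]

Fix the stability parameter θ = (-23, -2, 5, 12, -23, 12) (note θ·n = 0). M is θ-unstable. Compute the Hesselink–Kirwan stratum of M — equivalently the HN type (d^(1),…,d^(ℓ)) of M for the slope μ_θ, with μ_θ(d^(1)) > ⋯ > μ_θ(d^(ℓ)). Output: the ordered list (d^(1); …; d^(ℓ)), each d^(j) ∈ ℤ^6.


Barcode: M ≅ I[1,4], I[2,2]^3, I[4,4], I[5,5], I[5,6], I[6,6]^3. HN layers by μ_θ (4 steps, strictly decreasing):
  μ^(1)=12; μ^(2)=5; μ^(3)=-2; μ^(4)=-23

((0, 0, 0, 2, 0, 4); (0, 0, 1, 0, 0, 0); (0, 4, 0, 0, 0, 0); (1, 0, 0, 0, 2, 0))


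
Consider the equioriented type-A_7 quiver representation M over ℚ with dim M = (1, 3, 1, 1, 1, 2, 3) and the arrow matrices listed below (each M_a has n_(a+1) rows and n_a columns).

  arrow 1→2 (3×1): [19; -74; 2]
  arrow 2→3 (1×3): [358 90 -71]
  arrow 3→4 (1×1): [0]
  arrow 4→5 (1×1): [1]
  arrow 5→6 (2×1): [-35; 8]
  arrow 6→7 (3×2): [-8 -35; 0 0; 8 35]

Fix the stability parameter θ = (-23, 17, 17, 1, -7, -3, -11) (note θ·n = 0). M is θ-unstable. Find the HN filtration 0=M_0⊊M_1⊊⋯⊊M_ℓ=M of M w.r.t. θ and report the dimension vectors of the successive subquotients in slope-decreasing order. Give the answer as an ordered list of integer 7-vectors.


Interval decomposition of M: I[1,2], I[2,2], I[2,3], I[4,6], I[6,7], I[7,7]^2.
HN type (ℓ=5): μ^(1)=17; μ^(2)=-3; μ^(3)=-7; μ^(4)=-11; μ^(5)=-23

((0, 3, 1, 0, 0, 0, 0); (0, 0, 0, 1, 1, 1, 0); (0, 0, 0, 0, 0, 1, 1); (0, 0, 0, 0, 0, 0, 2); (1, 0, 0, 0, 0, 0, 0))


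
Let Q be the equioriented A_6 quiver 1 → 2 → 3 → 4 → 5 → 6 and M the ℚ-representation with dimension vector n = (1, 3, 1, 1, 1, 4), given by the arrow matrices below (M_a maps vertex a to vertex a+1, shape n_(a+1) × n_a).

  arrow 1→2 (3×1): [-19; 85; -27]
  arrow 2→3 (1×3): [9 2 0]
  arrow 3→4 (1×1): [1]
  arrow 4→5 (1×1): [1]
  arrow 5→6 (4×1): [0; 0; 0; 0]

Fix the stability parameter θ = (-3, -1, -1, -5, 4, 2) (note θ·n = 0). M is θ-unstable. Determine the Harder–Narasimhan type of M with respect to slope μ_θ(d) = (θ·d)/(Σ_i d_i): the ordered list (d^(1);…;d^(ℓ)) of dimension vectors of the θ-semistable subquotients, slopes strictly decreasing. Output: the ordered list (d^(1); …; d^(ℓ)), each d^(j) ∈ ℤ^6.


Barcode: M ≅ I[1,5], I[2,2]^2, I[6,6]^4. HN layers by μ_θ (5 steps, strictly decreasing):
  μ^(1)=4; μ^(2)=2; μ^(3)=-1; μ^(4)=-7/3; μ^(5)=-3

((0, 0, 0, 0, 1, 0); (0, 0, 0, 0, 0, 4); (0, 2, 0, 0, 0, 0); (0, 1, 1, 1, 0, 0); (1, 0, 0, 0, 0, 0))


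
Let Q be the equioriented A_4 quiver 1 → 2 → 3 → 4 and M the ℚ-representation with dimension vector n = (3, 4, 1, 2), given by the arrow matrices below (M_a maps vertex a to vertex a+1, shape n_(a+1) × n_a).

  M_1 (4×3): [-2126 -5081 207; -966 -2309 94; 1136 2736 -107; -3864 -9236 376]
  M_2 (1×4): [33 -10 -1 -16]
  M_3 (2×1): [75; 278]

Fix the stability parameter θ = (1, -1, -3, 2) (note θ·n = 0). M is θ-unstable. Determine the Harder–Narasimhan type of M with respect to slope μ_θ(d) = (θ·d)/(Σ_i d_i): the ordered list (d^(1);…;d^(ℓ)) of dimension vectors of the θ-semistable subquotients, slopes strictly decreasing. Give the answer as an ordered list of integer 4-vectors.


Via rank(M_{q-1}∘⋯∘M_p): M ≅ I[1,1], I[1,2], I[1,4], I[2,2]^2, I[4,4].
μ_θ-semistable layers: μ^(1)=2; μ^(2)=1; μ^(3)=0; μ^(4)=-1

((0, 0, 0, 2); (1, 0, 0, 0); (1, 1, 0, 0); (1, 3, 1, 0))


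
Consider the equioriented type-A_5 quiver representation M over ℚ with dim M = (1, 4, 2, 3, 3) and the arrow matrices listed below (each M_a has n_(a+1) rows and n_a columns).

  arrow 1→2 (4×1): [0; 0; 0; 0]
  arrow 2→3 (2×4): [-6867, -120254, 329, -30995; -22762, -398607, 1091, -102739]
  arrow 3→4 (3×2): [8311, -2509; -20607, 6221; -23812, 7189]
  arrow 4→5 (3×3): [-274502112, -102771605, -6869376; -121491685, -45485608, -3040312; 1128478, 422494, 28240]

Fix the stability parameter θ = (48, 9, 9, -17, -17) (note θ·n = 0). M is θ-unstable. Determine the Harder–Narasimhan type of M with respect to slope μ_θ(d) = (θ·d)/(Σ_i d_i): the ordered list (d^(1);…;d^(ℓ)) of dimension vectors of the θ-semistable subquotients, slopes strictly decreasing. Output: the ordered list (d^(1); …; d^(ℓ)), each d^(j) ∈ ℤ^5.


Interval decomposition of M: I[1,1], I[2,2]^2, I[2,4], I[2,5], I[4,5], I[5,5].
HN type (ℓ=5): μ^(1)=48; μ^(2)=9; μ^(3)=1/3; μ^(4)=-4; μ^(5)=-17

((1, 0, 0, 0, 0); (0, 2, 0, 0, 0); (0, 1, 1, 1, 0); (0, 1, 1, 1, 1); (0, 0, 0, 1, 2))


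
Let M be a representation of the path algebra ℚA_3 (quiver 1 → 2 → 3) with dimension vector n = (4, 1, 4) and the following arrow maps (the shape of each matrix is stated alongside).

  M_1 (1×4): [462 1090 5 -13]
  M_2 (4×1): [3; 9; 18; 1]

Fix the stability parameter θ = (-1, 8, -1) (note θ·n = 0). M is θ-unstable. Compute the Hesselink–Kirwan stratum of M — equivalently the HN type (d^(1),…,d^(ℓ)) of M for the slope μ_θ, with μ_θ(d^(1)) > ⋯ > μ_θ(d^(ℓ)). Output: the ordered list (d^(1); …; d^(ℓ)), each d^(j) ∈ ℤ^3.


Via rank(M_{q-1}∘⋯∘M_p): M ≅ I[1,1]^3, I[1,3], I[3,3]^3.
μ_θ-semistable layers: μ^(1)=7/2; μ^(2)=-1

((0, 1, 1); (4, 0, 3))


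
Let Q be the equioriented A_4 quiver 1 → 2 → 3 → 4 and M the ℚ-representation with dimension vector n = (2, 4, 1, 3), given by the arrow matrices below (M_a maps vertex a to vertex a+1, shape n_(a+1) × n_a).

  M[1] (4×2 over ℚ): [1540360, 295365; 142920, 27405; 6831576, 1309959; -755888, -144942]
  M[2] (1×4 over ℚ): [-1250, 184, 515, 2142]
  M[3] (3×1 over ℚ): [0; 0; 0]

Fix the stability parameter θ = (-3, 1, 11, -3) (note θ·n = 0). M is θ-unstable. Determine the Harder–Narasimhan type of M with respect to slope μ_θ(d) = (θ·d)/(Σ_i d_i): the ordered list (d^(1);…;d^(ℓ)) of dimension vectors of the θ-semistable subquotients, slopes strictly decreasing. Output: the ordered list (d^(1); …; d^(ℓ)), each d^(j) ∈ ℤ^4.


Barcode: M ≅ I[1,1], I[1,3], I[2,2]^3, I[4,4]^3. HN layers by μ_θ (3 steps, strictly decreasing):
  μ^(1)=11; μ^(2)=1; μ^(3)=-3

((0, 0, 1, 0); (0, 4, 0, 0); (2, 0, 0, 3))


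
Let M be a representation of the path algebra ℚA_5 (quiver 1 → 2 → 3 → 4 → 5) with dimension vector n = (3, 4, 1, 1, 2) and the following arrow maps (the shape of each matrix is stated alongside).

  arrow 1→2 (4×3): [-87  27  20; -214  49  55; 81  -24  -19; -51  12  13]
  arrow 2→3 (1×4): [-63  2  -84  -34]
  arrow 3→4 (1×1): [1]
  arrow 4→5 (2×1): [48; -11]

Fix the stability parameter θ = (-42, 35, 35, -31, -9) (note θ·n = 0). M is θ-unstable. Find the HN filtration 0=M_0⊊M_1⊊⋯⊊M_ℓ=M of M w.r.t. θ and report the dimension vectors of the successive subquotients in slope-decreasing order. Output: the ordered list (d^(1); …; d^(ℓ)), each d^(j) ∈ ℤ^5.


Barcode: M ≅ I[1,1], I[1,2], I[1,5], I[2,2]^2, I[5,5]. HN layers by μ_θ (4 steps, strictly decreasing):
  μ^(1)=35; μ^(2)=15/2; μ^(3)=-9; μ^(4)=-42

((0, 3, 0, 0, 0); (0, 1, 1, 1, 1); (0, 0, 0, 0, 1); (3, 0, 0, 0, 0))
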